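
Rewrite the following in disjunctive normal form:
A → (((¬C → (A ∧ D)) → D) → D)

A → (((¬C → (A ∧ D)) → D) → D)
⇔ ¬A ∨ (((¬C → (A ∧ D)) → D) → D)   (eliminate →)
⇔ ¬A ∨ ¬((¬C → (A ∧ D)) → D) ∨ D   (eliminate →)
⇔ ¬A ∨ ¬(¬(¬C → (A ∧ D)) ∨ D) ∨ D   (eliminate →)
⇔ ¬A ∨ ¬(¬(¬¬C ∨ (A ∧ D)) ∨ D) ∨ D   (eliminate →)
⇔ ¬A ∨ (¬¬(¬¬C ∨ (A ∧ D)) ∧ ¬D) ∨ D   (De Morgan)
⇔ ¬A ∨ ((¬¬C ∨ (A ∧ D)) ∧ ¬D) ∨ D   (double negation)
⇔ ¬A ∨ ((C ∨ (A ∧ D)) ∧ ¬D) ∨ D   (double negation)
⇔ ¬A ∨ (C ∧ ¬D) ∨ (A ∧ D ∧ ¬D) ∨ D   (distribute ∧ over ∨)
⇔ ¬A ∨ (C ∧ ¬D) ∨ D   (simplify)

¬A ∨ (C ∧ ¬D) ∨ D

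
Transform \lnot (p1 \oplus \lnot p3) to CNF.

\lnot (p1 \oplus \lnot p3)
≡ \lnot ((p1 \lor \lnot p3) \land \lnot (p1 \land \lnot p3))   [expand \oplus]
≡ \lnot (p1 \lor \lnot p3) \lor \lnot \lnot (p1 \land \lnot p3)   [De Morgan]
≡ (\lnot p1 \land \lnot \lnot p3) \lor \lnot \lnot (p1 \land \lnot p3)   [De Morgan]
≡ (\lnot p1 \land p3) \lor \lnot \lnot (p1 \land \lnot p3)   [double negation]
≡ (\lnot p1 \land p3) \lor (p1 \land \lnot p3)   [double negation]
≡ (\lnot p1 \lor p1) \land (\lnot p1 \lor \lnot p3) \land (p3 \lor p1) \land (p3 \lor \lnot p3)   [distribute \lor over \land]
≡ (\lnot p1 \lor \lnot p3) \land (p3 \lor p1)   [simplify]

(\lnot p1 \lor \lnot p3) \land (p3 \lor p1)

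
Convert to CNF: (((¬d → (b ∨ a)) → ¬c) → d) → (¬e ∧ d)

(((¬d → (b ∨ a)) → ¬c) → d) → (¬e ∧ d)
= ¬(((¬d → (b ∨ a)) → ¬c) → d) ∨ (¬e ∧ d)
= ¬(¬((¬d → (b ∨ a)) → ¬c) ∨ d) ∨ (¬e ∧ d)
= ¬(¬(¬(¬d → (b ∨ a)) ∨ ¬c) ∨ d) ∨ (¬e ∧ d)
= ¬(¬(¬(¬¬d ∨ b ∨ a) ∨ ¬c) ∨ d) ∨ (¬e ∧ d)
= (¬¬(¬(¬¬d ∨ b ∨ a) ∨ ¬c) ∧ ¬d) ∨ (¬e ∧ d)
= ((¬(¬¬d ∨ b ∨ a) ∨ ¬c) ∧ ¬d) ∨ (¬e ∧ d)
= (((¬¬¬d ∧ ¬b ∧ ¬a) ∨ ¬c) ∧ ¬d) ∨ (¬e ∧ d)
= (((¬d ∧ ¬b ∧ ¬a) ∨ ¬c) ∧ ¬d) ∨ (¬e ∧ d)
= (¬d ∨ ¬c ∨ ¬e) ∧ (¬d ∨ ¬c ∨ d) ∧ (¬b ∨ ¬c ∨ ¬e) ∧ (¬b ∨ ¬c ∨ d) ∧ (¬a ∨ ¬c ∨ ¬e) ∧ (¬a ∨ ¬c ∨ d) ∧ (¬d ∨ ¬e) ∧ (¬d ∨ d)
= (¬b ∨ ¬c ∨ ¬e) ∧ (¬b ∨ ¬c ∨ d) ∧ (¬a ∨ ¬c ∨ ¬e) ∧ (¬a ∨ ¬c ∨ d) ∧ (¬d ∨ ¬e)

(¬b ∨ ¬c ∨ ¬e) ∧ (¬b ∨ ¬c ∨ d) ∧ (¬a ∨ ¬c ∨ ¬e) ∧ (¬a ∨ ¬c ∨ d) ∧ (¬d ∨ ¬e)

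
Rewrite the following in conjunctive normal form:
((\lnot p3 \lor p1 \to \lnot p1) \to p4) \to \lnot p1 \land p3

((\lnot p3 \lor p1 \to \lnot p1) \to p4) \to \lnot p1 \land p3
≡ \lnot ((\lnot p3 \lor p1 \to \lnot p1) \to p4) \lor \lnot p1 \land p3   [eliminate \to]
≡ \lnot (\lnot (\lnot p3 \lor p1 \to \lnot p1) \lor p4) \lor \lnot p1 \land p3   [eliminate \to]
≡ \lnot (\lnot (\lnot (\lnot p3 \lor p1) \lor \lnot p1) \lor p4) \lor \lnot p1 \land p3   [eliminate \to]
≡ \lnot \lnot (\lnot (\lnot p3 \lor p1) \lor \lnot p1) \land \lnot p4 \lor \lnot p1 \land p3   [De Morgan]
≡ (\lnot (\lnot p3 \lor p1) \lor \lnot p1) \land \lnot p4 \lor \lnot p1 \land p3   [double negation]
≡ (\lnot \lnot p3 \land \lnot p1 \lor \lnot p1) \land \lnot p4 \lor \lnot p1 \land p3   [De Morgan]
≡ (p3 \land \lnot p1 \lor \lnot p1) \land \lnot p4 \lor \lnot p1 \land p3   [double negation]
≡ (p3 \lor \lnot p1 \lor \lnot p1) \land (p3 \lor \lnot p1 \lor p3) \land (\lnot p1 \lor \lnot p1 \lor \lnot p1) \land (\lnot p1 \lor \lnot p1 \lor p3) \land (\lnot p4 \lor \lnot p1) \land (\lnot p4 \lor p3)   [distribute \lor over \land]
≡ \lnot p1 \land (\lnot p4 \lor p3)   [simplify]

\lnot p1 \land (\lnot p4 \lor p3)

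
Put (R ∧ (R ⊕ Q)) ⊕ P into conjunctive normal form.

(R ∨ P) ∧ (¬R ∨ ¬Q ∨ P) ∧ (¬R ∨ Q ∨ ¬P)

(R ∧ (R ⊕ Q)) ⊕ P
≡ ((R ∧ (R ⊕ Q)) ∨ P) ∧ ¬(R ∧ (R ⊕ Q) ∧ P)   (expand ⊕)
≡ ((R ∧ (R ∨ Q) ∧ ¬(R ∧ Q)) ∨ P) ∧ ¬(R ∧ (R ⊕ Q) ∧ P)   (expand ⊕)
≡ ((R ∧ (R ∨ Q) ∧ ¬(R ∧ Q)) ∨ P) ∧ ¬(R ∧ (R ∨ Q) ∧ ¬(R ∧ Q) ∧ P)   (expand ⊕)
≡ ((R ∧ (R ∨ Q) ∧ (¬R ∨ ¬Q)) ∨ P) ∧ ¬(R ∧ (R ∨ Q) ∧ ¬(R ∧ Q) ∧ P)   (De Morgan)
≡ ((R ∧ (R ∨ Q) ∧ (¬R ∨ ¬Q)) ∨ P) ∧ (¬R ∨ ¬(R ∨ Q) ∨ ¬¬(R ∧ Q) ∨ ¬P)   (De Morgan)
≡ ((R ∧ (R ∨ Q) ∧ (¬R ∨ ¬Q)) ∨ P) ∧ (¬R ∨ (¬R ∧ ¬Q) ∨ ¬¬(R ∧ Q) ∨ ¬P)   (De Morgan)
≡ ((R ∧ (R ∨ Q) ∧ (¬R ∨ ¬Q)) ∨ P) ∧ (¬R ∨ (¬R ∧ ¬Q) ∨ (R ∧ Q) ∨ ¬P)   (double negation)
≡ (R ∨ P) ∧ (R ∨ Q ∨ P) ∧ (¬R ∨ ¬Q ∨ P) ∧ (¬R ∨ ¬R ∨ R ∨ ¬P) ∧ (¬R ∨ ¬R ∨ Q ∨ ¬P) ∧ (¬R ∨ ¬Q ∨ R ∨ ¬P) ∧ (¬R ∨ ¬Q ∨ Q ∨ ¬P)   (distribute ∨ over ∧)
≡ (R ∨ P) ∧ (¬R ∨ ¬Q ∨ P) ∧ (¬R ∨ Q ∨ ¬P)   (simplify)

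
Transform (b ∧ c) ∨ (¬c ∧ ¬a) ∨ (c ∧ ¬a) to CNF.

(b ∨ ¬a) ∧ (c ∨ ¬a)

(b ∧ c) ∨ (¬c ∧ ¬a) ∨ (c ∧ ¬a)
= (b ∨ ¬c ∨ c) ∧ (b ∨ ¬c ∨ ¬a) ∧ (b ∨ ¬a ∨ c) ∧ (b ∨ ¬a ∨ ¬a) ∧ (c ∨ ¬c ∨ c) ∧ (c ∨ ¬c ∨ ¬a) ∧ (c ∨ ¬a ∨ c) ∧ (c ∨ ¬a ∨ ¬a)   [distribute ∨ over ∧]
= (b ∨ ¬a) ∧ (c ∨ ¬a)   [simplify]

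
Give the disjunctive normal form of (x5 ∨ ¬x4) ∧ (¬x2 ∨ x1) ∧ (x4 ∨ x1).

(x5 ∨ ¬x4) ∧ (¬x2 ∨ x1) ∧ (x4 ∨ x1)
⇔ (x5 ∧ ¬x2 ∧ x4) ∨ (x5 ∧ ¬x2 ∧ x1) ∨ (x5 ∧ x1 ∧ x4) ∨ (x5 ∧ x1 ∧ x1) ∨ (¬x4 ∧ ¬x2 ∧ x4) ∨ (¬x4 ∧ ¬x2 ∧ x1) ∨ (¬x4 ∧ x1 ∧ x4) ∨ (¬x4 ∧ x1 ∧ x1)   [distribute ∧ over ∨]
⇔ (x5 ∧ ¬x2 ∧ x4) ∨ (x5 ∧ x1) ∨ (¬x4 ∧ x1)   [simplify]

(x5 ∧ ¬x2 ∧ x4) ∨ (x5 ∧ x1) ∨ (¬x4 ∧ x1)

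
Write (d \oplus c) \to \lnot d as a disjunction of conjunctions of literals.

(c \land d) \lor \lnot d

(d \oplus c) \to \lnot d
= \lnot (d \oplus c) \lor \lnot d
= \lnot ((d \land \lnot c) \lor (\lnot d \land c)) \lor \lnot d
= (\lnot (d \land \lnot c) \land \lnot (\lnot d \land c)) \lor \lnot d
= ((\lnot d \lor \lnot \lnot c) \land \lnot (\lnot d \land c)) \lor \lnot d
= ((\lnot d \lor c) \land \lnot (\lnot d \land c)) \lor \lnot d
= ((\lnot d \lor c) \land (\lnot \lnot d \lor \lnot c)) \lor \lnot d
= ((\lnot d \lor c) \land (d \lor \lnot c)) \lor \lnot d
= (\lnot d \land d) \lor (\lnot d \land \lnot c) \lor (c \land d) \lor (c \land \lnot c) \lor \lnot d
= (c \land d) \lor \lnot d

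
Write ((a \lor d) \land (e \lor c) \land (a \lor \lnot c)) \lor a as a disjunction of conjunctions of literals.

(d \land e \land \lnot c) \lor a

((a \lor d) \land (e \lor c) \land (a \lor \lnot c)) \lor a
⇔ (a \land e \land a) \lor (a \land e \land \lnot c) \lor (a \land c \land a) \lor (a \land c \land \lnot c) \lor (d \land e \land a) \lor (d \land e \land \lnot c) \lor (d \land c \land a) \lor (d \land c \land \lnot c) \lor a   — distribute \land over \lor
⇔ (d \land e \land \lnot c) \lor a   — simplify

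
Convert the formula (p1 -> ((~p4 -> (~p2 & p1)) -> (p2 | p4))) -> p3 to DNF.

(p1 & ~p2 & ~p4) | p3

(p1 -> ((~p4 -> (~p2 & p1)) -> (p2 | p4))) -> p3
≡ ~(p1 -> ((~p4 -> (~p2 & p1)) -> (p2 | p4))) | p3   [eliminate ->]
≡ ~(~p1 | ((~p4 -> (~p2 & p1)) -> (p2 | p4))) | p3   [eliminate ->]
≡ ~(~p1 | ~(~p4 -> (~p2 & p1)) | p2 | p4) | p3   [eliminate ->]
≡ ~(~p1 | ~(~~p4 | (~p2 & p1)) | p2 | p4) | p3   [eliminate ->]
≡ (~~p1 & ~~(~~p4 | (~p2 & p1)) & ~p2 & ~p4) | p3   [De Morgan]
≡ (p1 & ~~(~~p4 | (~p2 & p1)) & ~p2 & ~p4) | p3   [double negation]
≡ (p1 & (~~p4 | (~p2 & p1)) & ~p2 & ~p4) | p3   [double negation]
≡ (p1 & (p4 | (~p2 & p1)) & ~p2 & ~p4) | p3   [double negation]
≡ (p1 & p4 & ~p2 & ~p4) | (p1 & ~p2 & p1 & ~p2 & ~p4) | p3   [distribute & over |]
≡ (p1 & ~p2 & ~p4) | p3   [simplify]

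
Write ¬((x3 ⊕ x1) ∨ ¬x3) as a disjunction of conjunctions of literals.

x1 ∧ x3

¬((x3 ⊕ x1) ∨ ¬x3)
= ¬((x3 ∧ ¬x1) ∨ (¬x3 ∧ x1) ∨ ¬x3)   (expand ⊕)
= ¬(x3 ∧ ¬x1) ∧ ¬(¬x3 ∧ x1) ∧ ¬¬x3   (De Morgan)
= (¬x3 ∨ ¬¬x1) ∧ ¬(¬x3 ∧ x1) ∧ ¬¬x3   (De Morgan)
= (¬x3 ∨ x1) ∧ ¬(¬x3 ∧ x1) ∧ ¬¬x3   (double negation)
= (¬x3 ∨ x1) ∧ (¬¬x3 ∨ ¬x1) ∧ ¬¬x3   (De Morgan)
= (¬x3 ∨ x1) ∧ (x3 ∨ ¬x1) ∧ ¬¬x3   (double negation)
= (¬x3 ∨ x1) ∧ (x3 ∨ ¬x1) ∧ x3   (double negation)
= (¬x3 ∧ x3 ∧ x3) ∨ (¬x3 ∧ ¬x1 ∧ x3) ∨ (x1 ∧ x3 ∧ x3) ∨ (x1 ∧ ¬x1 ∧ x3)   (distribute ∧ over ∨)
= x1 ∧ x3   (simplify)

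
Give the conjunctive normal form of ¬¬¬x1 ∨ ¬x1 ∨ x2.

¬x1 ∨ x2

¬¬¬x1 ∨ ¬x1 ∨ x2
= ¬x1 ∨ ¬x1 ∨ x2   (double negation)
= ¬x1 ∨ x2   (simplify)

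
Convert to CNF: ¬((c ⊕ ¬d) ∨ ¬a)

(¬c ∨ ¬d) ∧ (d ∨ c) ∧ a

¬((c ⊕ ¬d) ∨ ¬a)
⇔ ¬(((c ∨ ¬d) ∧ ¬(c ∧ ¬d)) ∨ ¬a)   [expand ⊕]
⇔ ¬((c ∨ ¬d) ∧ ¬(c ∧ ¬d)) ∧ ¬¬a   [De Morgan]
⇔ (¬(c ∨ ¬d) ∨ ¬¬(c ∧ ¬d)) ∧ ¬¬a   [De Morgan]
⇔ ((¬c ∧ ¬¬d) ∨ ¬¬(c ∧ ¬d)) ∧ ¬¬a   [De Morgan]
⇔ ((¬c ∧ d) ∨ ¬¬(c ∧ ¬d)) ∧ ¬¬a   [double negation]
⇔ ((¬c ∧ d) ∨ (c ∧ ¬d)) ∧ ¬¬a   [double negation]
⇔ ((¬c ∧ d) ∨ (c ∧ ¬d)) ∧ a   [double negation]
⇔ (¬c ∨ c) ∧ (¬c ∨ ¬d) ∧ (d ∨ c) ∧ (d ∨ ¬d) ∧ a   [distribute ∨ over ∧]
⇔ (¬c ∨ ¬d) ∧ (d ∨ c) ∧ a   [simplify]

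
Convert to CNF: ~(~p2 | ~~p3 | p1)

p2 & ~p3 & ~p1

~(~p2 | ~~p3 | p1)
≡ ~~p2 & ~~~p3 & ~p1   (De Morgan)
≡ p2 & ~~~p3 & ~p1   (double negation)
≡ p2 & ~p3 & ~p1   (double negation)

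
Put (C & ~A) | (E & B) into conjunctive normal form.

(C | E) & (C | B) & (~A | E) & (~A | B)

(C & ~A) | (E & B)
≡ (C | E) & (C | B) & (~A | E) & (~A | B)   (distribute | over &)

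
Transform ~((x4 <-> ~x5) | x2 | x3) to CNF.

~((x4 <-> ~x5) | x2 | x3)
≡ ~(((x4 -> ~x5) & (~x5 -> x4)) | x2 | x3)   (eliminate <->)
≡ ~(((~x4 | ~x5) & (~x5 -> x4)) | x2 | x3)   (eliminate ->)
≡ ~(((~x4 | ~x5) & (~~x5 | x4)) | x2 | x3)   (eliminate ->)
≡ ~((~x4 | ~x5) & (~~x5 | x4)) & ~x2 & ~x3   (De Morgan)
≡ (~(~x4 | ~x5) | ~(~~x5 | x4)) & ~x2 & ~x3   (De Morgan)
≡ ((~~x4 & ~~x5) | ~(~~x5 | x4)) & ~x2 & ~x3   (De Morgan)
≡ ((x4 & ~~x5) | ~(~~x5 | x4)) & ~x2 & ~x3   (double negation)
≡ ((x4 & x5) | ~(~~x5 | x4)) & ~x2 & ~x3   (double negation)
≡ ((x4 & x5) | (~~~x5 & ~x4)) & ~x2 & ~x3   (De Morgan)
≡ ((x4 & x5) | (~x5 & ~x4)) & ~x2 & ~x3   (double negation)
≡ (x4 | ~x5) & (x4 | ~x4) & (x5 | ~x5) & (x5 | ~x4) & ~x2 & ~x3   (distribute | over &)
≡ (x4 | ~x5) & (x5 | ~x4) & ~x2 & ~x3   (simplify)

(x4 | ~x5) & (x5 | ~x4) & ~x2 & ~x3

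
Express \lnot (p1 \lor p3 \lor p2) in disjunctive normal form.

\lnot p1 \land \lnot p3 \land \lnot p2

\lnot (p1 \lor p3 \lor p2)
= \lnot p1 \land \lnot p3 \land \lnot p2   — De Morgan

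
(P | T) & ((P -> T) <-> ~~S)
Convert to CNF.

(P | T) & (P | S) & (~T | S) & (~S | ~P | T)

(P | T) & ((P -> T) <-> ~~S)
≡ (P | T) & ((P -> T) -> ~~S) & (~~S -> (P -> T))
≡ (P | T) & (~(P -> T) | ~~S) & (~~S -> (P -> T))
≡ (P | T) & (~(~P | T) | ~~S) & (~~S -> (P -> T))
≡ (P | T) & (~(~P | T) | ~~S) & (~~~S | (P -> T))
≡ (P | T) & (~(~P | T) | ~~S) & (~~~S | ~P | T)
≡ (P | T) & ((~~P & ~T) | ~~S) & (~~~S | ~P | T)
≡ (P | T) & ((P & ~T) | ~~S) & (~~~S | ~P | T)
≡ (P | T) & ((P & ~T) | S) & (~~~S | ~P | T)
≡ (P | T) & ((P & ~T) | S) & (~S | ~P | T)
≡ (P | T) & (P | S) & (~T | S) & (~S | ~P | T)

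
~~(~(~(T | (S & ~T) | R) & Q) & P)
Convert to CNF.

(T | S | R | ~Q) & P

~~(~(~(T | (S & ~T) | R) & Q) & P)
≡ ~(~(T | (S & ~T) | R) & Q) & P   — double negation
≡ (~~(T | (S & ~T) | R) | ~Q) & P   — De Morgan
≡ (T | (S & ~T) | R | ~Q) & P   — double negation
≡ (T | S | R | ~Q) & (T | ~T | R | ~Q) & P   — distribute | over &
≡ (T | S | R | ~Q) & P   — simplify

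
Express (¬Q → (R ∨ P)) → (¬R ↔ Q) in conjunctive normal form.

(¬Q → (R ∨ P)) → (¬R ↔ Q)
= ¬(¬Q → (R ∨ P)) ∨ (¬R ↔ Q)   [eliminate →]
= ¬(¬¬Q ∨ R ∨ P) ∨ (¬R ↔ Q)   [eliminate →]
= ¬(¬¬Q ∨ R ∨ P) ∨ ((¬R → Q) ∧ (Q → ¬R))   [eliminate ↔]
= ¬(¬¬Q ∨ R ∨ P) ∨ ((¬¬R ∨ Q) ∧ (Q → ¬R))   [eliminate →]
= ¬(¬¬Q ∨ R ∨ P) ∨ ((¬¬R ∨ Q) ∧ (¬Q ∨ ¬R))   [eliminate →]
= (¬¬¬Q ∧ ¬R ∧ ¬P) ∨ ((¬¬R ∨ Q) ∧ (¬Q ∨ ¬R))   [De Morgan]
= (¬Q ∧ ¬R ∧ ¬P) ∨ ((¬¬R ∨ Q) ∧ (¬Q ∨ ¬R))   [double negation]
= (¬Q ∧ ¬R ∧ ¬P) ∨ ((R ∨ Q) ∧ (¬Q ∨ ¬R))   [double negation]
= (¬Q ∨ R ∨ Q) ∧ (¬Q ∨ ¬Q ∨ ¬R) ∧ (¬R ∨ R ∨ Q) ∧ (¬R ∨ ¬Q ∨ ¬R) ∧ (¬P ∨ R ∨ Q) ∧ (¬P ∨ ¬Q ∨ ¬R)   [distribute ∨ over ∧]
= (¬Q ∨ ¬R) ∧ (¬P ∨ R ∨ Q)   [simplify]

(¬Q ∨ ¬R) ∧ (¬P ∨ R ∨ Q)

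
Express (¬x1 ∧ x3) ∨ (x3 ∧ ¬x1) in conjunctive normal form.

(¬x1 ∧ x3) ∨ (x3 ∧ ¬x1)
⇔ (¬x1 ∨ x3) ∧ (¬x1 ∨ ¬x1) ∧ (x3 ∨ x3) ∧ (x3 ∨ ¬x1)   [distribute ∨ over ∧]
⇔ ¬x1 ∧ x3   [simplify]

¬x1 ∧ x3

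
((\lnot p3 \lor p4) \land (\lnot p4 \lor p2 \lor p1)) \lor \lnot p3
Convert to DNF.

((\lnot p3 \lor p4) \land (\lnot p4 \lor p2 \lor p1)) \lor \lnot p3
⇔ (\lnot p3 \land \lnot p4) \lor (\lnot p3 \land p2) \lor (\lnot p3 \land p1) \lor (p4 \land \lnot p4) \lor (p4 \land p2) \lor (p4 \land p1) \lor \lnot p3   — distribute \land over \lor
⇔ (p4 \land p2) \lor (p4 \land p1) \lor \lnot p3   — simplify

(p4 \land p2) \lor (p4 \land p1) \lor \lnot p3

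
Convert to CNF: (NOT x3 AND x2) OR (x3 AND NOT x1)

(NOT x3 AND x2) OR (x3 AND NOT x1)
⇔ (NOT x3 OR x3) AND (NOT x3 OR NOT x1) AND (x2 OR x3) AND (x2 OR NOT x1)   (distribute OR over AND)
⇔ (NOT x3 OR NOT x1) AND (x2 OR x3) AND (x2 OR NOT x1)   (simplify)

(NOT x3 OR NOT x1) AND (x2 OR x3) AND (x2 OR NOT x1)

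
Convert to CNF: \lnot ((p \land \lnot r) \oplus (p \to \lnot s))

\lnot ((p \land \lnot r) \oplus (p \to \lnot s))
≡ \lnot (((p \land \lnot r) \lor (p \to \lnot s)) \land \lnot (p \land \lnot r \land (p \to \lnot s)))   — expand \oplus
≡ \lnot (((p \land \lnot r) \lor \lnot p \lor \lnot s) \land \lnot (p \land \lnot r \land (p \to \lnot s)))   — eliminate \to
≡ \lnot (((p \land \lnot r) \lor \lnot p \lor \lnot s) \land \lnot (p \land \lnot r \land (\lnot p \lor \lnot s)))   — eliminate \to
≡ \lnot ((p \land \lnot r) \lor \lnot p \lor \lnot s) \lor \lnot \lnot (p \land \lnot r \land (\lnot p \lor \lnot s))   — De Morgan
≡ (\lnot (p \land \lnot r) \land \lnot \lnot p \land \lnot \lnot s) \lor \lnot \lnot (p \land \lnot r \land (\lnot p \lor \lnot s))   — De Morgan
≡ ((\lnot p \lor \lnot \lnot r) \land \lnot \lnot p \land \lnot \lnot s) \lor \lnot \lnot (p \land \lnot r \land (\lnot p \lor \lnot s))   — De Morgan
≡ ((\lnot p \lor r) \land \lnot \lnot p \land \lnot \lnot s) \lor \lnot \lnot (p \land \lnot r \land (\lnot p \lor \lnot s))   — double negation
≡ ((\lnot p \lor r) \land p \land \lnot \lnot s) \lor \lnot \lnot (p \land \lnot r \land (\lnot p \lor \lnot s))   — double negation
≡ ((\lnot p \lor r) \land p \land s) \lor \lnot \lnot (p \land \lnot r \land (\lnot p \lor \lnot s))   — double negation
≡ ((\lnot p \lor r) \land p \land s) \lor (p \land \lnot r \land (\lnot p \lor \lnot s))   — double negation
≡ (\lnot p \lor r \lor p) \land (\lnot p \lor r \lor \lnot r) \land (\lnot p \lor r \lor \lnot p \lor \lnot s) \land (p \lor p) \land (p \lor \lnot r) \land (p \lor \lnot p \lor \lnot s) \land (s \lor p) \land (s \lor \lnot r) \land (s \lor \lnot p \lor \lnot s)   — distribute \lor over \land
≡ (\lnot p \lor r \lor \lnot s) \land p \land (s \lor \lnot r)   — simplify

(\lnot p \lor r \lor \lnot s) \land p \land (s \lor \lnot r)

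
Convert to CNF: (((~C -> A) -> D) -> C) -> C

(((~C -> A) -> D) -> C) -> C
≡ ~(((~C -> A) -> D) -> C) | C   [eliminate ->]
≡ ~(~((~C -> A) -> D) | C) | C   [eliminate ->]
≡ ~(~(~(~C -> A) | D) | C) | C   [eliminate ->]
≡ ~(~(~(~~C | A) | D) | C) | C   [eliminate ->]
≡ (~~(~(~~C | A) | D) & ~C) | C   [De Morgan]
≡ ((~(~~C | A) | D) & ~C) | C   [double negation]
≡ (((~~~C & ~A) | D) & ~C) | C   [De Morgan]
≡ (((~C & ~A) | D) & ~C) | C   [double negation]
≡ (~C | D | C) & (~A | D | C) & (~C | C)   [distribute | over &]
≡ ~A | D | C   [simplify]

~A | D | C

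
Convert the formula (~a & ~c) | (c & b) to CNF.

(~a & ~c) | (c & b)
⇔ (~a | c) & (~a | b) & (~c | c) & (~c | b)
⇔ (~a | c) & (~a | b) & (~c | b)

(~a | c) & (~a | b) & (~c | b)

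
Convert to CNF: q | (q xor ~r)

q | (q xor ~r)
= q | ((q | ~r) & ~(q & ~r))   [expand xor]
= q | ((q | ~r) & (~q | ~~r))   [De Morgan]
= q | ((q | ~r) & (~q | r))   [double negation]
= (q | q | ~r) & (q | ~q | r)   [distribute | over &]
= q | ~r   [simplify]

q | ~r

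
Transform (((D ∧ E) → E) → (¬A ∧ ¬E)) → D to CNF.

A ∨ E ∨ D

(((D ∧ E) → E) → (¬A ∧ ¬E)) → D
≡ ¬(((D ∧ E) → E) → (¬A ∧ ¬E)) ∨ D   — eliminate →
≡ ¬(¬((D ∧ E) → E) ∨ (¬A ∧ ¬E)) ∨ D   — eliminate →
≡ ¬(¬(¬(D ∧ E) ∨ E) ∨ (¬A ∧ ¬E)) ∨ D   — eliminate →
≡ (¬¬(¬(D ∧ E) ∨ E) ∧ ¬(¬A ∧ ¬E)) ∨ D   — De Morgan
≡ ((¬(D ∧ E) ∨ E) ∧ ¬(¬A ∧ ¬E)) ∨ D   — double negation
≡ ((¬D ∨ ¬E ∨ E) ∧ ¬(¬A ∧ ¬E)) ∨ D   — De Morgan
≡ ((¬D ∨ ¬E ∨ E) ∧ (¬¬A ∨ ¬¬E)) ∨ D   — De Morgan
≡ ((¬D ∨ ¬E ∨ E) ∧ (A ∨ ¬¬E)) ∨ D   — double negation
≡ ((¬D ∨ ¬E ∨ E) ∧ (A ∨ E)) ∨ D   — double negation
≡ (¬D ∨ ¬E ∨ E ∨ D) ∧ (A ∨ E ∨ D)   — distribute ∨ over ∧
≡ A ∨ E ∨ D   — simplify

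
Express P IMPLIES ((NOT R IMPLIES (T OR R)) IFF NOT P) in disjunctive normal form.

NOT P OR (NOT R AND NOT T AND P)

P IMPLIES ((NOT R IMPLIES (T OR R)) IFF NOT P)
⇔ NOT P OR ((NOT R IMPLIES (T OR R)) IFF NOT P)   — eliminate IMPLIES
⇔ NOT P OR (((NOT R IMPLIES (T OR R)) IMPLIES NOT P) AND (NOT P IMPLIES (NOT R IMPLIES (T OR R))))   — eliminate IFF
⇔ NOT P OR ((NOT (NOT R IMPLIES (T OR R)) OR NOT P) AND (NOT P IMPLIES (NOT R IMPLIES (T OR R))))   — eliminate IMPLIES
⇔ NOT P OR ((NOT (NOT NOT R OR T OR R) OR NOT P) AND (NOT P IMPLIES (NOT R IMPLIES (T OR R))))   — eliminate IMPLIES
⇔ NOT P OR ((NOT (NOT NOT R OR T OR R) OR NOT P) AND (NOT NOT P OR (NOT R IMPLIES (T OR R))))   — eliminate IMPLIES
⇔ NOT P OR ((NOT (NOT NOT R OR T OR R) OR NOT P) AND (NOT NOT P OR NOT NOT R OR T OR R))   — eliminate IMPLIES
⇔ NOT P OR (((NOT NOT NOT R AND NOT T AND NOT R) OR NOT P) AND (NOT NOT P OR NOT NOT R OR T OR R))   — De Morgan
⇔ NOT P OR (((NOT R AND NOT T AND NOT R) OR NOT P) AND (NOT NOT P OR NOT NOT R OR T OR R))   — double negation
⇔ NOT P OR (((NOT R AND NOT T AND NOT R) OR NOT P) AND (P OR NOT NOT R OR T OR R))   — double negation
⇔ NOT P OR (((NOT R AND NOT T AND NOT R) OR NOT P) AND (P OR R OR T OR R))   — double negation
⇔ NOT P OR (NOT R AND NOT T AND NOT R AND P) OR (NOT R AND NOT T AND NOT R AND R) OR (NOT R AND NOT T AND NOT R AND T) OR (NOT R AND NOT T AND NOT R AND R) OR (NOT P AND P) OR (NOT P AND R) OR (NOT P AND T) OR (NOT P AND R)   — distribute AND over OR
⇔ NOT P OR (NOT R AND NOT T AND P)   — simplify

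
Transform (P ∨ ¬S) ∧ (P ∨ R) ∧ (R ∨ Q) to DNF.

(P ∧ R) ∨ (P ∧ Q) ∨ (¬S ∧ R)

(P ∨ ¬S) ∧ (P ∨ R) ∧ (R ∨ Q)
≡ (P ∧ P ∧ R) ∨ (P ∧ P ∧ Q) ∨ (P ∧ R ∧ R) ∨ (P ∧ R ∧ Q) ∨ (¬S ∧ P ∧ R) ∨ (¬S ∧ P ∧ Q) ∨ (¬S ∧ R ∧ R) ∨ (¬S ∧ R ∧ Q)   (distribute ∧ over ∨)
≡ (P ∧ R) ∨ (P ∧ Q) ∨ (¬S ∧ R)   (simplify)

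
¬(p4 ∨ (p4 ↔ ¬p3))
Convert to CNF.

¬(p4 ∨ (p4 ↔ ¬p3))
⇔ ¬(p4 ∨ ((p4 → ¬p3) ∧ (¬p3 → p4)))   (eliminate ↔)
⇔ ¬(p4 ∨ ((¬p4 ∨ ¬p3) ∧ (¬p3 → p4)))   (eliminate →)
⇔ ¬(p4 ∨ ((¬p4 ∨ ¬p3) ∧ (¬¬p3 ∨ p4)))   (eliminate →)
⇔ ¬p4 ∧ ¬((¬p4 ∨ ¬p3) ∧ (¬¬p3 ∨ p4))   (De Morgan)
⇔ ¬p4 ∧ (¬(¬p4 ∨ ¬p3) ∨ ¬(¬¬p3 ∨ p4))   (De Morgan)
⇔ ¬p4 ∧ ((¬¬p4 ∧ ¬¬p3) ∨ ¬(¬¬p3 ∨ p4))   (De Morgan)
⇔ ¬p4 ∧ ((p4 ∧ ¬¬p3) ∨ ¬(¬¬p3 ∨ p4))   (double negation)
⇔ ¬p4 ∧ ((p4 ∧ p3) ∨ ¬(¬¬p3 ∨ p4))   (double negation)
⇔ ¬p4 ∧ ((p4 ∧ p3) ∨ (¬¬¬p3 ∧ ¬p4))   (De Morgan)
⇔ ¬p4 ∧ ((p4 ∧ p3) ∨ (¬p3 ∧ ¬p4))   (double negation)
⇔ ¬p4 ∧ (p4 ∨ ¬p3) ∧ (p4 ∨ ¬p4) ∧ (p3 ∨ ¬p3) ∧ (p3 ∨ ¬p4)   (distribute ∨ over ∧)
⇔ ¬p4 ∧ (p4 ∨ ¬p3)   (simplify)

¬p4 ∧ (p4 ∨ ¬p3)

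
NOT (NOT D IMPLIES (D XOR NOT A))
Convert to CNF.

NOT D AND (A OR D)

NOT (NOT D IMPLIES (D XOR NOT A))
⇔ NOT (NOT NOT D OR (D XOR NOT A))   (eliminate IMPLIES)
⇔ NOT (NOT NOT D OR ((D OR NOT A) AND NOT (D AND NOT A)))   (expand XOR)
⇔ NOT NOT NOT D AND NOT ((D OR NOT A) AND NOT (D AND NOT A))   (De Morgan)
⇔ NOT D AND NOT ((D OR NOT A) AND NOT (D AND NOT A))   (double negation)
⇔ NOT D AND (NOT (D OR NOT A) OR NOT NOT (D AND NOT A))   (De Morgan)
⇔ NOT D AND ((NOT D AND NOT NOT A) OR NOT NOT (D AND NOT A))   (De Morgan)
⇔ NOT D AND ((NOT D AND A) OR NOT NOT (D AND NOT A))   (double negation)
⇔ NOT D AND ((NOT D AND A) OR (D AND NOT A))   (double negation)
⇔ NOT D AND (NOT D OR D) AND (NOT D OR NOT A) AND (A OR D) AND (A OR NOT A)   (distribute OR over AND)
⇔ NOT D AND (A OR D)   (simplify)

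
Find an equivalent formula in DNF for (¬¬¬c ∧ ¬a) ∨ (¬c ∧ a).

(¬¬¬c ∧ ¬a) ∨ (¬c ∧ a)
= (¬c ∧ ¬a) ∨ (¬c ∧ a)   [double negation]

(¬c ∧ ¬a) ∨ (¬c ∧ a)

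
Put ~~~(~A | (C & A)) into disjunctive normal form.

~~~(~A | (C & A))
≡ ~(~A | (C & A))   — double negation
≡ ~~A & ~(C & A)   — De Morgan
≡ A & ~(C & A)   — double negation
≡ A & (~C | ~A)   — De Morgan
≡ (A & ~C) | (A & ~A)   — distribute & over |
≡ A & ~C   — simplify

A & ~C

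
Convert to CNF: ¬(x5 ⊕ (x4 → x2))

¬(x5 ⊕ (x4 → x2))
⇔ ¬((x5 ∨ (x4 → x2)) ∧ ¬(x5 ∧ (x4 → x2)))   [expand ⊕]
⇔ ¬((x5 ∨ ¬x4 ∨ x2) ∧ ¬(x5 ∧ (x4 → x2)))   [eliminate →]
⇔ ¬((x5 ∨ ¬x4 ∨ x2) ∧ ¬(x5 ∧ (¬x4 ∨ x2)))   [eliminate →]
⇔ ¬(x5 ∨ ¬x4 ∨ x2) ∨ ¬¬(x5 ∧ (¬x4 ∨ x2))   [De Morgan]
⇔ (¬x5 ∧ ¬¬x4 ∧ ¬x2) ∨ ¬¬(x5 ∧ (¬x4 ∨ x2))   [De Morgan]
⇔ (¬x5 ∧ x4 ∧ ¬x2) ∨ ¬¬(x5 ∧ (¬x4 ∨ x2))   [double negation]
⇔ (¬x5 ∧ x4 ∧ ¬x2) ∨ (x5 ∧ (¬x4 ∨ x2))   [double negation]
⇔ (¬x5 ∨ x5) ∧ (¬x5 ∨ ¬x4 ∨ x2) ∧ (x4 ∨ x5) ∧ (x4 ∨ ¬x4 ∨ x2) ∧ (¬x2 ∨ x5) ∧ (¬x2 ∨ ¬x4 ∨ x2)   [distribute ∨ over ∧]
⇔ (¬x5 ∨ ¬x4 ∨ x2) ∧ (x4 ∨ x5) ∧ (¬x2 ∨ x5)   [simplify]

(¬x5 ∨ ¬x4 ∨ x2) ∧ (x4 ∨ x5) ∧ (¬x2 ∨ x5)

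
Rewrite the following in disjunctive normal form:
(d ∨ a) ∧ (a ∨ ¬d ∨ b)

(d ∧ b) ∨ a

(d ∨ a) ∧ (a ∨ ¬d ∨ b)
≡ (d ∧ a) ∨ (d ∧ ¬d) ∨ (d ∧ b) ∨ (a ∧ a) ∨ (a ∧ ¬d) ∨ (a ∧ b)   [distribute ∧ over ∨]
≡ (d ∧ b) ∨ a   [simplify]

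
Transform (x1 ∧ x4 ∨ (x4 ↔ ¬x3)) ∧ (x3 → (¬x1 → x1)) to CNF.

(x4 ∨ x3) ∧ (¬x3 ∨ x1)

(x1 ∧ x4 ∨ (x4 ↔ ¬x3)) ∧ (x3 → (¬x1 → x1))
≡ (x1 ∧ x4 ∨ (x4 → ¬x3) ∧ (¬x3 → x4)) ∧ (x3 → (¬x1 → x1))
≡ (x1 ∧ x4 ∨ (¬x4 ∨ ¬x3) ∧ (¬x3 → x4)) ∧ (x3 → (¬x1 → x1))
≡ (x1 ∧ x4 ∨ (¬x4 ∨ ¬x3) ∧ (¬¬x3 ∨ x4)) ∧ (x3 → (¬x1 → x1))
≡ (x1 ∧ x4 ∨ (¬x4 ∨ ¬x3) ∧ (¬¬x3 ∨ x4)) ∧ (¬x3 ∨ (¬x1 → x1))
≡ (x1 ∧ x4 ∨ (¬x4 ∨ ¬x3) ∧ (¬¬x3 ∨ x4)) ∧ (¬x3 ∨ ¬¬x1 ∨ x1)
≡ (x1 ∧ x4 ∨ (¬x4 ∨ ¬x3) ∧ (x3 ∨ x4)) ∧ (¬x3 ∨ ¬¬x1 ∨ x1)
≡ (x1 ∧ x4 ∨ (¬x4 ∨ ¬x3) ∧ (x3 ∨ x4)) ∧ (¬x3 ∨ x1 ∨ x1)
≡ (x1 ∨ ¬x4 ∨ ¬x3) ∧ (x1 ∨ x3 ∨ x4) ∧ (x4 ∨ ¬x4 ∨ ¬x3) ∧ (x4 ∨ x3 ∨ x4) ∧ (¬x3 ∨ x1 ∨ x1)
≡ (x4 ∨ x3) ∧ (¬x3 ∨ x1)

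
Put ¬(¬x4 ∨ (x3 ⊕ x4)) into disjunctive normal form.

¬(¬x4 ∨ (x3 ⊕ x4))
⇔ ¬(¬x4 ∨ (x3 ∧ ¬x4) ∨ (¬x3 ∧ x4))   [expand ⊕]
⇔ ¬¬x4 ∧ ¬(x3 ∧ ¬x4) ∧ ¬(¬x3 ∧ x4)   [De Morgan]
⇔ x4 ∧ ¬(x3 ∧ ¬x4) ∧ ¬(¬x3 ∧ x4)   [double negation]
⇔ x4 ∧ (¬x3 ∨ ¬¬x4) ∧ ¬(¬x3 ∧ x4)   [De Morgan]
⇔ x4 ∧ (¬x3 ∨ x4) ∧ ¬(¬x3 ∧ x4)   [double negation]
⇔ x4 ∧ (¬x3 ∨ x4) ∧ (¬¬x3 ∨ ¬x4)   [De Morgan]
⇔ x4 ∧ (¬x3 ∨ x4) ∧ (x3 ∨ ¬x4)   [double negation]
⇔ (x4 ∧ ¬x3 ∧ x3) ∨ (x4 ∧ ¬x3 ∧ ¬x4) ∨ (x4 ∧ x4 ∧ x3) ∨ (x4 ∧ x4 ∧ ¬x4)   [distribute ∧ over ∨]
⇔ x4 ∧ x3   [simplify]

x4 ∧ x3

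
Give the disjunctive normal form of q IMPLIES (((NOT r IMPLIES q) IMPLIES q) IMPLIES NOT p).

NOT q OR NOT p

q IMPLIES (((NOT r IMPLIES q) IMPLIES q) IMPLIES NOT p)
⇔ NOT q OR (((NOT r IMPLIES q) IMPLIES q) IMPLIES NOT p)   [eliminate IMPLIES]
⇔ NOT q OR NOT ((NOT r IMPLIES q) IMPLIES q) OR NOT p   [eliminate IMPLIES]
⇔ NOT q OR NOT (NOT (NOT r IMPLIES q) OR q) OR NOT p   [eliminate IMPLIES]
⇔ NOT q OR NOT (NOT (NOT NOT r OR q) OR q) OR NOT p   [eliminate IMPLIES]
⇔ NOT q OR (NOT NOT (NOT NOT r OR q) AND NOT q) OR NOT p   [De Morgan]
⇔ NOT q OR ((NOT NOT r OR q) AND NOT q) OR NOT p   [double negation]
⇔ NOT q OR ((r OR q) AND NOT q) OR NOT p   [double negation]
⇔ NOT q OR (r AND NOT q) OR (q AND NOT q) OR NOT p   [distribute AND over OR]
⇔ NOT q OR NOT p   [simplify]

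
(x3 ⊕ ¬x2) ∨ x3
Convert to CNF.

(x3 ⊕ ¬x2) ∨ x3
≡ ((x3 ∨ ¬x2) ∧ ¬(x3 ∧ ¬x2)) ∨ x3   — expand ⊕
≡ ((x3 ∨ ¬x2) ∧ (¬x3 ∨ ¬¬x2)) ∨ x3   — De Morgan
≡ ((x3 ∨ ¬x2) ∧ (¬x3 ∨ x2)) ∨ x3   — double negation
≡ (x3 ∨ ¬x2 ∨ x3) ∧ (¬x3 ∨ x2 ∨ x3)   — distribute ∨ over ∧
≡ x3 ∨ ¬x2   — simplify

x3 ∨ ¬x2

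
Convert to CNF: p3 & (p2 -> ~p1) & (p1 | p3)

p3 & (p2 -> ~p1) & (p1 | p3)
≡ p3 & (~p2 | ~p1) & (p1 | p3)   [eliminate ->]
≡ p3 & (~p2 | ~p1)   [simplify]

p3 & (~p2 | ~p1)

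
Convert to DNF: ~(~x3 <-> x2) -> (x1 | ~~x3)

(x2 & ~x3) | x1 | x3

~(~x3 <-> x2) -> (x1 | ~~x3)
= ~~(~x3 <-> x2) | x1 | ~~x3   — eliminate ->
= ~~((~x3 -> x2) & (x2 -> ~x3)) | x1 | ~~x3   — eliminate <->
= ~~((~~x3 | x2) & (x2 -> ~x3)) | x1 | ~~x3   — eliminate ->
= ~~((~~x3 | x2) & (~x2 | ~x3)) | x1 | ~~x3   — eliminate ->
= ((~~x3 | x2) & (~x2 | ~x3)) | x1 | ~~x3   — double negation
= ((x3 | x2) & (~x2 | ~x3)) | x1 | ~~x3   — double negation
= ((x3 | x2) & (~x2 | ~x3)) | x1 | x3   — double negation
= (x3 & ~x2) | (x3 & ~x3) | (x2 & ~x2) | (x2 & ~x3) | x1 | x3   — distribute & over |
= (x2 & ~x3) | x1 | x3   — simplify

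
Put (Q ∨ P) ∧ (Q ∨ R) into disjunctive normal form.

(Q ∨ P) ∧ (Q ∨ R)
≡ (Q ∧ Q) ∨ (Q ∧ R) ∨ (P ∧ Q) ∨ (P ∧ R)
≡ Q ∨ (P ∧ R)

Q ∨ (P ∧ R)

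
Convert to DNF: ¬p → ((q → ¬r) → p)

p ∨ (q ∧ r)

¬p → ((q → ¬r) → p)
≡ ¬¬p ∨ ((q → ¬r) → p)   — eliminate →
≡ ¬¬p ∨ ¬(q → ¬r) ∨ p   — eliminate →
≡ ¬¬p ∨ ¬(¬q ∨ ¬r) ∨ p   — eliminate →
≡ p ∨ ¬(¬q ∨ ¬r) ∨ p   — double negation
≡ p ∨ (¬¬q ∧ ¬¬r) ∨ p   — De Morgan
≡ p ∨ (q ∧ ¬¬r) ∨ p   — double negation
≡ p ∨ (q ∧ r) ∨ p   — double negation
≡ p ∨ (q ∧ r)   — simplify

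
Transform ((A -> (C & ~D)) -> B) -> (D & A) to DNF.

((A -> (C & ~D)) -> B) -> (D & A)
≡ ~((A -> (C & ~D)) -> B) | (D & A)   (eliminate ->)
≡ ~(~(A -> (C & ~D)) | B) | (D & A)   (eliminate ->)
≡ ~(~(~A | (C & ~D)) | B) | (D & A)   (eliminate ->)
≡ (~~(~A | (C & ~D)) & ~B) | (D & A)   (De Morgan)
≡ ((~A | (C & ~D)) & ~B) | (D & A)   (double negation)
≡ (~A & ~B) | (C & ~D & ~B) | (D & A)   (distribute & over |)

(~A & ~B) | (C & ~D & ~B) | (D & A)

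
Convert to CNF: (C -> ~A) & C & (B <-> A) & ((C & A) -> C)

(C -> ~A) & C & (B <-> A) & ((C & A) -> C)
= (~C | ~A) & C & (B <-> A) & ((C & A) -> C)   — eliminate ->
= (~C | ~A) & C & (B -> A) & (A -> B) & ((C & A) -> C)   — eliminate <->
= (~C | ~A) & C & (~B | A) & (A -> B) & ((C & A) -> C)   — eliminate ->
= (~C | ~A) & C & (~B | A) & (~A | B) & ((C & A) -> C)   — eliminate ->
= (~C | ~A) & C & (~B | A) & (~A | B) & (~(C & A) | C)   — eliminate ->
= (~C | ~A) & C & (~B | A) & (~A | B) & (~C | ~A | C)   — De Morgan
= (~C | ~A) & C & (~B | A) & (~A | B)   — simplify

(~C | ~A) & C & (~B | A) & (~A | B)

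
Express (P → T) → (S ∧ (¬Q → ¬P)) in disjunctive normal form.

(P ∧ ¬T) ∨ (S ∧ Q) ∨ (S ∧ ¬P)

(P → T) → (S ∧ (¬Q → ¬P))
≡ ¬(P → T) ∨ (S ∧ (¬Q → ¬P))   [eliminate →]
≡ ¬(¬P ∨ T) ∨ (S ∧ (¬Q → ¬P))   [eliminate →]
≡ ¬(¬P ∨ T) ∨ (S ∧ (¬¬Q ∨ ¬P))   [eliminate →]
≡ (¬¬P ∧ ¬T) ∨ (S ∧ (¬¬Q ∨ ¬P))   [De Morgan]
≡ (P ∧ ¬T) ∨ (S ∧ (¬¬Q ∨ ¬P))   [double negation]
≡ (P ∧ ¬T) ∨ (S ∧ (Q ∨ ¬P))   [double negation]
≡ (P ∧ ¬T) ∨ (S ∧ Q) ∨ (S ∧ ¬P)   [distribute ∧ over ∨]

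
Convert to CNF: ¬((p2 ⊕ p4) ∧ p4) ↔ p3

(¬p2 ∨ ¬p4 ∨ p3) ∧ (p4 ∨ p3) ∧ (¬p3 ∨ ¬p4 ∨ p2)

¬((p2 ⊕ p4) ∧ p4) ↔ p3
= (¬((p2 ⊕ p4) ∧ p4) → p3) ∧ (p3 → ¬((p2 ⊕ p4) ∧ p4))   [eliminate ↔]
= (¬¬((p2 ⊕ p4) ∧ p4) ∨ p3) ∧ (p3 → ¬((p2 ⊕ p4) ∧ p4))   [eliminate →]
= (¬¬((p2 ∨ p4) ∧ ¬(p2 ∧ p4) ∧ p4) ∨ p3) ∧ (p3 → ¬((p2 ⊕ p4) ∧ p4))   [expand ⊕]
= (¬¬((p2 ∨ p4) ∧ ¬(p2 ∧ p4) ∧ p4) ∨ p3) ∧ (¬p3 ∨ ¬((p2 ⊕ p4) ∧ p4))   [eliminate →]
= (¬¬((p2 ∨ p4) ∧ ¬(p2 ∧ p4) ∧ p4) ∨ p3) ∧ (¬p3 ∨ ¬((p2 ∨ p4) ∧ ¬(p2 ∧ p4) ∧ p4))   [expand ⊕]
= (((p2 ∨ p4) ∧ ¬(p2 ∧ p4) ∧ p4) ∨ p3) ∧ (¬p3 ∨ ¬((p2 ∨ p4) ∧ ¬(p2 ∧ p4) ∧ p4))   [double negation]
= (((p2 ∨ p4) ∧ (¬p2 ∨ ¬p4) ∧ p4) ∨ p3) ∧ (¬p3 ∨ ¬((p2 ∨ p4) ∧ ¬(p2 ∧ p4) ∧ p4))   [De Morgan]
= (((p2 ∨ p4) ∧ (¬p2 ∨ ¬p4) ∧ p4) ∨ p3) ∧ (¬p3 ∨ ¬(p2 ∨ p4) ∨ ¬¬(p2 ∧ p4) ∨ ¬p4)   [De Morgan]
= (((p2 ∨ p4) ∧ (¬p2 ∨ ¬p4) ∧ p4) ∨ p3) ∧ (¬p3 ∨ (¬p2 ∧ ¬p4) ∨ ¬¬(p2 ∧ p4) ∨ ¬p4)   [De Morgan]
= (((p2 ∨ p4) ∧ (¬p2 ∨ ¬p4) ∧ p4) ∨ p3) ∧ (¬p3 ∨ (¬p2 ∧ ¬p4) ∨ (p2 ∧ p4) ∨ ¬p4)   [double negation]
= (p2 ∨ p4 ∨ p3) ∧ (¬p2 ∨ ¬p4 ∨ p3) ∧ (p4 ∨ p3) ∧ (¬p3 ∨ ¬p2 ∨ p2 ∨ ¬p4) ∧ (¬p3 ∨ ¬p2 ∨ p4 ∨ ¬p4) ∧ (¬p3 ∨ ¬p4 ∨ p2 ∨ ¬p4) ∧ (¬p3 ∨ ¬p4 ∨ p4 ∨ ¬p4)   [distribute ∨ over ∧]
= (¬p2 ∨ ¬p4 ∨ p3) ∧ (p4 ∨ p3) ∧ (¬p3 ∨ ¬p4 ∨ p2)   [simplify]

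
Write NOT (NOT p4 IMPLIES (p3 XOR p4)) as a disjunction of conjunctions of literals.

NOT p4 AND NOT p3

NOT (NOT p4 IMPLIES (p3 XOR p4))
⇔ NOT (NOT NOT p4 OR (p3 XOR p4))   [eliminate IMPLIES]
⇔ NOT (NOT NOT p4 OR (p3 AND NOT p4) OR (NOT p3 AND p4))   [expand XOR]
⇔ NOT NOT NOT p4 AND NOT (p3 AND NOT p4) AND NOT (NOT p3 AND p4)   [De Morgan]
⇔ NOT p4 AND NOT (p3 AND NOT p4) AND NOT (NOT p3 AND p4)   [double negation]
⇔ NOT p4 AND (NOT p3 OR NOT NOT p4) AND NOT (NOT p3 AND p4)   [De Morgan]
⇔ NOT p4 AND (NOT p3 OR p4) AND NOT (NOT p3 AND p4)   [double negation]
⇔ NOT p4 AND (NOT p3 OR p4) AND (NOT NOT p3 OR NOT p4)   [De Morgan]
⇔ NOT p4 AND (NOT p3 OR p4) AND (p3 OR NOT p4)   [double negation]
⇔ (NOT p4 AND NOT p3 AND p3) OR (NOT p4 AND NOT p3 AND NOT p4) OR (NOT p4 AND p4 AND p3) OR (NOT p4 AND p4 AND NOT p4)   [distribute AND over OR]
⇔ NOT p4 AND NOT p3   [simplify]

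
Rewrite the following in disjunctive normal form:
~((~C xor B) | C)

B & ~C

~((~C xor B) | C)
≡ ~((~C & ~B) | (~~C & B) | C)   [expand xor]
≡ ~(~C & ~B) & ~(~~C & B) & ~C   [De Morgan]
≡ (~~C | ~~B) & ~(~~C & B) & ~C   [De Morgan]
≡ (C | ~~B) & ~(~~C & B) & ~C   [double negation]
≡ (C | B) & ~(~~C & B) & ~C   [double negation]
≡ (C | B) & (~~~C | ~B) & ~C   [De Morgan]
≡ (C | B) & (~C | ~B) & ~C   [double negation]
≡ (C & ~C & ~C) | (C & ~B & ~C) | (B & ~C & ~C) | (B & ~B & ~C)   [distribute & over |]
≡ B & ~C   [simplify]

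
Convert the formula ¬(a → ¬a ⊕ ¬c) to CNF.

¬(a → ¬a ⊕ ¬c)
= ¬(¬a ∨ (¬a ⊕ ¬c))   (eliminate →)
= ¬(¬a ∨ (¬a ∨ ¬c) ∧ ¬(¬a ∧ ¬c))   (expand ⊕)
= ¬¬a ∧ ¬((¬a ∨ ¬c) ∧ ¬(¬a ∧ ¬c))   (De Morgan)
= a ∧ ¬((¬a ∨ ¬c) ∧ ¬(¬a ∧ ¬c))   (double negation)
= a ∧ (¬(¬a ∨ ¬c) ∨ ¬¬(¬a ∧ ¬c))   (De Morgan)
= a ∧ (¬¬a ∧ ¬¬c ∨ ¬¬(¬a ∧ ¬c))   (De Morgan)
= a ∧ (a ∧ ¬¬c ∨ ¬¬(¬a ∧ ¬c))   (double negation)
= a ∧ (a ∧ c ∨ ¬¬(¬a ∧ ¬c))   (double negation)
= a ∧ (a ∧ c ∨ ¬a ∧ ¬c)   (double negation)
= a ∧ (a ∨ ¬a) ∧ (a ∨ ¬c) ∧ (c ∨ ¬a) ∧ (c ∨ ¬c)   (distribute ∨ over ∧)
= a ∧ (c ∨ ¬a)   (simplify)

a ∧ (c ∨ ¬a)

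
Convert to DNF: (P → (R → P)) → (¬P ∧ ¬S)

(P → (R → P)) → (¬P ∧ ¬S)
⇔ ¬(P → (R → P)) ∨ (¬P ∧ ¬S)   (eliminate →)
⇔ ¬(¬P ∨ (R → P)) ∨ (¬P ∧ ¬S)   (eliminate →)
⇔ ¬(¬P ∨ ¬R ∨ P) ∨ (¬P ∧ ¬S)   (eliminate →)
⇔ (¬¬P ∧ ¬¬R ∧ ¬P) ∨ (¬P ∧ ¬S)   (De Morgan)
⇔ (P ∧ ¬¬R ∧ ¬P) ∨ (¬P ∧ ¬S)   (double negation)
⇔ (P ∧ R ∧ ¬P) ∨ (¬P ∧ ¬S)   (double negation)
⇔ ¬P ∧ ¬S   (simplify)

¬P ∧ ¬S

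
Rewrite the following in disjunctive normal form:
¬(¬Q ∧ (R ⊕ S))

¬(¬Q ∧ (R ⊕ S))
≡ ¬(¬Q ∧ ((R ∧ ¬S) ∨ (¬R ∧ S)))   [expand ⊕]
≡ ¬¬Q ∨ ¬((R ∧ ¬S) ∨ (¬R ∧ S))   [De Morgan]
≡ Q ∨ ¬((R ∧ ¬S) ∨ (¬R ∧ S))   [double negation]
≡ Q ∨ (¬(R ∧ ¬S) ∧ ¬(¬R ∧ S))   [De Morgan]
≡ Q ∨ ((¬R ∨ ¬¬S) ∧ ¬(¬R ∧ S))   [De Morgan]
≡ Q ∨ ((¬R ∨ S) ∧ ¬(¬R ∧ S))   [double negation]
≡ Q ∨ ((¬R ∨ S) ∧ (¬¬R ∨ ¬S))   [De Morgan]
≡ Q ∨ ((¬R ∨ S) ∧ (R ∨ ¬S))   [double negation]
≡ Q ∨ (¬R ∧ R) ∨ (¬R ∧ ¬S) ∨ (S ∧ R) ∨ (S ∧ ¬S)   [distribute ∧ over ∨]
≡ Q ∨ (¬R ∧ ¬S) ∨ (S ∧ R)   [simplify]

Q ∨ (¬R ∧ ¬S) ∨ (S ∧ R)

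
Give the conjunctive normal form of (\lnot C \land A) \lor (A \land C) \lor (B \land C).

(\lnot C \land A) \lor (A \land C) \lor (B \land C)
≡ (\lnot C \lor A \lor B) \land (\lnot C \lor A \lor C) \land (\lnot C \lor C \lor B) \land (\lnot C \lor C \lor C) \land (A \lor A \lor B) \land (A \lor A \lor C) \land (A \lor C \lor B) \land (A \lor C \lor C)   [distribute \lor over \land]
≡ (A \lor B) \land (A \lor C)   [simplify]

(A \lor B) \land (A \lor C)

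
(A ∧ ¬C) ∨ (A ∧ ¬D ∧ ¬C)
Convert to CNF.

(A ∧ ¬C) ∨ (A ∧ ¬D ∧ ¬C)
≡ (A ∨ A) ∧ (A ∨ ¬D) ∧ (A ∨ ¬C) ∧ (¬C ∨ A) ∧ (¬C ∨ ¬D) ∧ (¬C ∨ ¬C)
≡ A ∧ ¬C

A ∧ ¬C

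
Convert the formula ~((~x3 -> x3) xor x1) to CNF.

~((~x3 -> x3) xor x1)
⇔ ~(((~x3 -> x3) | x1) & ~((~x3 -> x3) & x1))
⇔ ~((~~x3 | x3 | x1) & ~((~x3 -> x3) & x1))
⇔ ~((~~x3 | x3 | x1) & ~((~~x3 | x3) & x1))
⇔ ~(~~x3 | x3 | x1) | ~~((~~x3 | x3) & x1)
⇔ (~~~x3 & ~x3 & ~x1) | ~~((~~x3 | x3) & x1)
⇔ (~x3 & ~x3 & ~x1) | ~~((~~x3 | x3) & x1)
⇔ (~x3 & ~x3 & ~x1) | ((~~x3 | x3) & x1)
⇔ (~x3 & ~x3 & ~x1) | ((x3 | x3) & x1)
⇔ (~x3 | x3 | x3) & (~x3 | x1) & (~x3 | x3 | x3) & (~x3 | x1) & (~x1 | x3 | x3) & (~x1 | x1)
⇔ (~x3 | x1) & (~x1 | x3)

(~x3 | x1) & (~x1 | x3)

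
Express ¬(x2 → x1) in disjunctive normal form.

x2 ∧ ¬x1

¬(x2 → x1)
≡ ¬(¬x2 ∨ x1)   (eliminate →)
≡ ¬¬x2 ∧ ¬x1   (De Morgan)
≡ x2 ∧ ¬x1   (double negation)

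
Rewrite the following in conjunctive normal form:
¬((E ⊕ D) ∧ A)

¬((E ⊕ D) ∧ A)
≡ ¬((E ∨ D) ∧ ¬(E ∧ D) ∧ A)   [expand ⊕]
≡ ¬(E ∨ D) ∨ ¬¬(E ∧ D) ∨ ¬A   [De Morgan]
≡ (¬E ∧ ¬D) ∨ ¬¬(E ∧ D) ∨ ¬A   [De Morgan]
≡ (¬E ∧ ¬D) ∨ (E ∧ D) ∨ ¬A   [double negation]
≡ (¬E ∨ E ∨ ¬A) ∧ (¬E ∨ D ∨ ¬A) ∧ (¬D ∨ E ∨ ¬A) ∧ (¬D ∨ D ∨ ¬A)   [distribute ∨ over ∧]
≡ (¬E ∨ D ∨ ¬A) ∧ (¬D ∨ E ∨ ¬A)   [simplify]

(¬E ∨ D ∨ ¬A) ∧ (¬D ∨ E ∨ ¬A)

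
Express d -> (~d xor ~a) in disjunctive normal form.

~d | (d & ~a)

d -> (~d xor ~a)
≡ ~d | (~d xor ~a)   (eliminate ->)
≡ ~d | (~d & ~~a) | (~~d & ~a)   (expand xor)
≡ ~d | (~d & a) | (~~d & ~a)   (double negation)
≡ ~d | (~d & a) | (d & ~a)   (double negation)
≡ ~d | (d & ~a)   (simplify)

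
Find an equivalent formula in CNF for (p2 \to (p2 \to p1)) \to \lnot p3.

(p2 \to (p2 \to p1)) \to \lnot p3
= \lnot (p2 \to (p2 \to p1)) \lor \lnot p3   [eliminate \to]
= \lnot (\lnot p2 \lor (p2 \to p1)) \lor \lnot p3   [eliminate \to]
= \lnot (\lnot p2 \lor \lnot p2 \lor p1) \lor \lnot p3   [eliminate \to]
= (\lnot \lnot p2 \land \lnot \lnot p2 \land \lnot p1) \lor \lnot p3   [De Morgan]
= (p2 \land \lnot \lnot p2 \land \lnot p1) \lor \lnot p3   [double negation]
= (p2 \land p2 \land \lnot p1) \lor \lnot p3   [double negation]
= (p2 \lor \lnot p3) \land (p2 \lor \lnot p3) \land (\lnot p1 \lor \lnot p3)   [distribute \lor over \land]
= (p2 \lor \lnot p3) \land (\lnot p1 \lor \lnot p3)   [simplify]

(p2 \lor \lnot p3) \land (\lnot p1 \lor \lnot p3)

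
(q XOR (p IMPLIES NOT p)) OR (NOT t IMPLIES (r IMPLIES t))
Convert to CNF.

(q XOR (p IMPLIES NOT p)) OR (NOT t IMPLIES (r IMPLIES t))
⇔ ((q OR (p IMPLIES NOT p)) AND NOT (q AND (p IMPLIES NOT p))) OR (NOT t IMPLIES (r IMPLIES t))   [expand XOR]
⇔ ((q OR NOT p OR NOT p) AND NOT (q AND (p IMPLIES NOT p))) OR (NOT t IMPLIES (r IMPLIES t))   [eliminate IMPLIES]
⇔ ((q OR NOT p OR NOT p) AND NOT (q AND (NOT p OR NOT p))) OR (NOT t IMPLIES (r IMPLIES t))   [eliminate IMPLIES]
⇔ ((q OR NOT p OR NOT p) AND NOT (q AND (NOT p OR NOT p))) OR NOT NOT t OR (r IMPLIES t)   [eliminate IMPLIES]
⇔ ((q OR NOT p OR NOT p) AND NOT (q AND (NOT p OR NOT p))) OR NOT NOT t OR NOT r OR t   [eliminate IMPLIES]
⇔ ((q OR NOT p OR NOT p) AND (NOT q OR NOT (NOT p OR NOT p))) OR NOT NOT t OR NOT r OR t   [De Morgan]
⇔ ((q OR NOT p OR NOT p) AND (NOT q OR (NOT NOT p AND NOT NOT p))) OR NOT NOT t OR NOT r OR t   [De Morgan]
⇔ ((q OR NOT p OR NOT p) AND (NOT q OR (p AND NOT NOT p))) OR NOT NOT t OR NOT r OR t   [double negation]
⇔ ((q OR NOT p OR NOT p) AND (NOT q OR (p AND p))) OR NOT NOT t OR NOT r OR t   [double negation]
⇔ ((q OR NOT p OR NOT p) AND (NOT q OR (p AND p))) OR t OR NOT r OR t   [double negation]
⇔ (q OR NOT p OR NOT p OR t OR NOT r OR t) AND (NOT q OR p OR t OR NOT r OR t) AND (NOT q OR p OR t OR NOT r OR t)   [distribute OR over AND]
⇔ (q OR NOT p OR t OR NOT r) AND (NOT q OR p OR t OR NOT r)   [simplify]

(q OR NOT p OR t OR NOT r) AND (NOT q OR p OR t OR NOT r)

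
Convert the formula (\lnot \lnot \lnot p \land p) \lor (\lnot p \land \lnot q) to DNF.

(\lnot \lnot \lnot p \land p) \lor (\lnot p \land \lnot q)
= (\lnot p \land p) \lor (\lnot p \land \lnot q)   [double negation]
= \lnot p \land \lnot q   [simplify]

\lnot p \land \lnot q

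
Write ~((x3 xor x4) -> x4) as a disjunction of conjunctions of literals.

~((x3 xor x4) -> x4)
≡ ~(~(x3 xor x4) | x4)   (eliminate ->)
≡ ~(~((x3 & ~x4) | (~x3 & x4)) | x4)   (expand xor)
≡ ~~((x3 & ~x4) | (~x3 & x4)) & ~x4   (De Morgan)
≡ ((x3 & ~x4) | (~x3 & x4)) & ~x4   (double negation)
≡ (x3 & ~x4 & ~x4) | (~x3 & x4 & ~x4)   (distribute & over |)
≡ x3 & ~x4   (simplify)

x3 & ~x4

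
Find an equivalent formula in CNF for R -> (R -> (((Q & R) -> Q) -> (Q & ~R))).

R -> (R -> (((Q & R) -> Q) -> (Q & ~R)))
≡ ~R | (R -> (((Q & R) -> Q) -> (Q & ~R)))   (eliminate ->)
≡ ~R | ~R | (((Q & R) -> Q) -> (Q & ~R))   (eliminate ->)
≡ ~R | ~R | ~((Q & R) -> Q) | (Q & ~R)   (eliminate ->)
≡ ~R | ~R | ~(~(Q & R) | Q) | (Q & ~R)   (eliminate ->)
≡ ~R | ~R | (~~(Q & R) & ~Q) | (Q & ~R)   (De Morgan)
≡ ~R | ~R | (Q & R & ~Q) | (Q & ~R)   (double negation)
≡ (~R | ~R | Q | Q) & (~R | ~R | Q | ~R) & (~R | ~R | R | Q) & (~R | ~R | R | ~R) & (~R | ~R | ~Q | Q) & (~R | ~R | ~Q | ~R)   (distribute | over &)
≡ (~R | Q) & (~R | ~Q)   (simplify)

(~R | Q) & (~R | ~Q)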